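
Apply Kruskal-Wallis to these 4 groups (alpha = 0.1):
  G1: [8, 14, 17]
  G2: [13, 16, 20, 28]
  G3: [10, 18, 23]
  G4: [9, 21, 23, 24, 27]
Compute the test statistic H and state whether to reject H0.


Step 1: Combine all N = 15 observations and assign midranks.
sorted (value, group, rank): (8,G1,1), (9,G4,2), (10,G3,3), (13,G2,4), (14,G1,5), (16,G2,6), (17,G1,7), (18,G3,8), (20,G2,9), (21,G4,10), (23,G3,11.5), (23,G4,11.5), (24,G4,13), (27,G4,14), (28,G2,15)
Step 2: Sum ranks within each group.
R_1 = 13 (n_1 = 3)
R_2 = 34 (n_2 = 4)
R_3 = 22.5 (n_3 = 3)
R_4 = 50.5 (n_4 = 5)
Step 3: H = 12/(N(N+1)) * sum(R_i^2/n_i) - 3(N+1)
     = 12/(15*16) * (13^2/3 + 34^2/4 + 22.5^2/3 + 50.5^2/5) - 3*16
     = 0.050000 * 1024.13 - 48
     = 3.206667.
Step 4: Ties present; correction factor C = 1 - 6/(15^3 - 15) = 0.998214. Corrected H = 3.206667 / 0.998214 = 3.212403.
Step 5: Under H0, H ~ chi^2(3); p-value = 0.360022.
Step 6: alpha = 0.1. fail to reject H0.

H = 3.2124, df = 3, p = 0.360022, fail to reject H0.


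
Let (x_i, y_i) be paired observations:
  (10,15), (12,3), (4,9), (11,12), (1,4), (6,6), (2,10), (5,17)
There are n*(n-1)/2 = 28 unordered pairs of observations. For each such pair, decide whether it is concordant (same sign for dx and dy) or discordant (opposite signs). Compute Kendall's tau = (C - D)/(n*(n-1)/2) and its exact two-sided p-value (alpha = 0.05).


Step 1: Enumerate the 28 unordered pairs (i,j) with i<j and classify each by sign(x_j-x_i) * sign(y_j-y_i).
  (1,2):dx=+2,dy=-12->D; (1,3):dx=-6,dy=-6->C; (1,4):dx=+1,dy=-3->D; (1,5):dx=-9,dy=-11->C
  (1,6):dx=-4,dy=-9->C; (1,7):dx=-8,dy=-5->C; (1,8):dx=-5,dy=+2->D; (2,3):dx=-8,dy=+6->D
  (2,4):dx=-1,dy=+9->D; (2,5):dx=-11,dy=+1->D; (2,6):dx=-6,dy=+3->D; (2,7):dx=-10,dy=+7->D
  (2,8):dx=-7,dy=+14->D; (3,4):dx=+7,dy=+3->C; (3,5):dx=-3,dy=-5->C; (3,6):dx=+2,dy=-3->D
  (3,7):dx=-2,dy=+1->D; (3,8):dx=+1,dy=+8->C; (4,5):dx=-10,dy=-8->C; (4,6):dx=-5,dy=-6->C
  (4,7):dx=-9,dy=-2->C; (4,8):dx=-6,dy=+5->D; (5,6):dx=+5,dy=+2->C; (5,7):dx=+1,dy=+6->C
  (5,8):dx=+4,dy=+13->C; (6,7):dx=-4,dy=+4->D; (6,8):dx=-1,dy=+11->D; (7,8):dx=+3,dy=+7->C
Step 2: C = 14, D = 14, total pairs = 28.
Step 3: tau = (C - D)/(n(n-1)/2) = (14 - 14)/28 = 0.000000.
Step 4: Exact two-sided p-value (enumerate n! = 40320 permutations of y under H0): p = 1.000000.
Step 5: alpha = 0.05. fail to reject H0.

tau_b = 0.0000 (C=14, D=14), p = 1.000000, fail to reject H0.


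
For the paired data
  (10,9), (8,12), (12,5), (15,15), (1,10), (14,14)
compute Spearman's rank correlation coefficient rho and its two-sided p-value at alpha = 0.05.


Step 1: Rank x and y separately (midranks; no ties here).
rank(x): 10->3, 8->2, 12->4, 15->6, 1->1, 14->5
rank(y): 9->2, 12->4, 5->1, 15->6, 10->3, 14->5
Step 2: d_i = R_x(i) - R_y(i); compute d_i^2.
  (3-2)^2=1, (2-4)^2=4, (4-1)^2=9, (6-6)^2=0, (1-3)^2=4, (5-5)^2=0
sum(d^2) = 18.
Step 3: rho = 1 - 6*18 / (6*(6^2 - 1)) = 1 - 108/210 = 0.485714.
Step 4: Under H0, t = rho * sqrt((n-2)/(1-rho^2)) = 1.1113 ~ t(4).
Step 5: Two-sided p-value from the t-distribution with 4 df = 0.328723.
Step 6: alpha = 0.05. fail to reject H0.

rho = 0.4857, p = 0.328723, fail to reject H0 at alpha = 0.05.


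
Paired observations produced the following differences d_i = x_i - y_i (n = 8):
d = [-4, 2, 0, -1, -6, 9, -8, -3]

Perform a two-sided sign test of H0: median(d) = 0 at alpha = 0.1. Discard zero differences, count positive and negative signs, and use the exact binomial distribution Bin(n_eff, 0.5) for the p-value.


Step 1: Discard zero differences. Original n = 8; n_eff = number of nonzero differences = 7.
Nonzero differences (with sign): -4, +2, -1, -6, +9, -8, -3
Step 2: Count signs: positive = 2, negative = 5.
Step 3: Under H0: P(positive) = 0.5, so the number of positives S ~ Bin(7, 0.5).
Step 4: Two-sided exact p-value = sum of Bin(7,0.5) probabilities at or below the observed probability = 0.453125.
Step 5: alpha = 0.1. fail to reject H0.

n_eff = 7, pos = 2, neg = 5, p = 0.453125, fail to reject H0.


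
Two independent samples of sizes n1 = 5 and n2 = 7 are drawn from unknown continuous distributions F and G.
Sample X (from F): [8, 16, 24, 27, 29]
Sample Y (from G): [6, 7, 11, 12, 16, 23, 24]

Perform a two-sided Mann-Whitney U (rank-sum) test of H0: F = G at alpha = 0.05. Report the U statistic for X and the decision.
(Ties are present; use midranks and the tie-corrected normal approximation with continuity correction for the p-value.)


Step 1: Combine and sort all 12 observations; assign midranks.
sorted (value, group): (6,Y), (7,Y), (8,X), (11,Y), (12,Y), (16,X), (16,Y), (23,Y), (24,X), (24,Y), (27,X), (29,X)
ranks: 6->1, 7->2, 8->3, 11->4, 12->5, 16->6.5, 16->6.5, 23->8, 24->9.5, 24->9.5, 27->11, 29->12
Step 2: Rank sum for X: R1 = 3 + 6.5 + 9.5 + 11 + 12 = 42.
Step 3: U_X = R1 - n1(n1+1)/2 = 42 - 5*6/2 = 42 - 15 = 27.
       U_Y = n1*n2 - U_X = 35 - 27 = 8.
Step 4: Ties are present, so use the tie-corrected normal approximation (with continuity correction) for the p-value.
Step 5: p-value = 0.142449; compare to alpha = 0.05. fail to reject H0.

U_X = 27, p = 0.142449, fail to reject H0 at alpha = 0.05.


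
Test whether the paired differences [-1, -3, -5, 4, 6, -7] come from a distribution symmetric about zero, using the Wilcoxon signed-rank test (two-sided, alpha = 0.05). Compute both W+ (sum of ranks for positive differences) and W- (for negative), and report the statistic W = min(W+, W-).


Step 1: Drop any zero differences (none here) and take |d_i|.
|d| = [1, 3, 5, 4, 6, 7]
Step 2: Midrank |d_i| (ties get averaged ranks).
ranks: |1|->1, |3|->2, |5|->4, |4|->3, |6|->5, |7|->6
Step 3: Attach original signs; sum ranks with positive sign and with negative sign.
W+ = 3 + 5 = 8
W- = 1 + 2 + 4 + 6 = 13
(Check: W+ + W- = 21 should equal n(n+1)/2 = 21.)
Step 4: Test statistic W = min(W+, W-) = 8.
Step 5: No ties, so the exact null distribution over the 2^6 = 64 sign assignments gives the two-sided p-value = 0.687500.
Step 6: alpha = 0.05. fail to reject H0.

W+ = 8, W- = 13, W = min = 8, p = 0.687500, fail to reject H0.


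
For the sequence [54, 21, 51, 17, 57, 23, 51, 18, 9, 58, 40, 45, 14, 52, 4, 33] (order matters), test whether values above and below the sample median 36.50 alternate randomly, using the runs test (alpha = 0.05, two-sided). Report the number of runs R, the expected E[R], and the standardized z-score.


Step 1: Compute median = 36.50; label A = above, B = below.
Labels in order: ABABABABBAAABABB  (n_A = 8, n_B = 8)
Step 2: Count runs R = 12.
Step 3: Under H0 (random ordering), E[R] = 2*n_A*n_B/(n_A+n_B) + 1 = 2*8*8/16 + 1 = 9.0000.
        Var[R] = 2*n_A*n_B*(2*n_A*n_B - n_A - n_B) / ((n_A+n_B)^2 * (n_A+n_B-1)) = 14336/3840 = 3.7333.
        SD[R] = 1.9322.
Step 4: Continuity-corrected z = (R - 0.5 - E[R]) / SD[R] = (12 - 0.5 - 9.0000) / 1.9322 = 1.2939.
Step 5: Two-sided p-value via normal approximation = 2*(1 - Phi(|z|)) = 0.195709.
Step 6: alpha = 0.05. fail to reject H0.

R = 12, z = 1.2939, p = 0.195709, fail to reject H0.


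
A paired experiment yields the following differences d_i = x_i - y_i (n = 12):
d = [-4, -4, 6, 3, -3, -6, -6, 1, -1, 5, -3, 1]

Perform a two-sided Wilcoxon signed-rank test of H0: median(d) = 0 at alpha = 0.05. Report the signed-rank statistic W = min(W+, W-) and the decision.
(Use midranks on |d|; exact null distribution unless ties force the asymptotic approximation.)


Step 1: Drop any zero differences (none here) and take |d_i|.
|d| = [4, 4, 6, 3, 3, 6, 6, 1, 1, 5, 3, 1]
Step 2: Midrank |d_i| (ties get averaged ranks).
ranks: |4|->7.5, |4|->7.5, |6|->11, |3|->5, |3|->5, |6|->11, |6|->11, |1|->2, |1|->2, |5|->9, |3|->5, |1|->2
Step 3: Attach original signs; sum ranks with positive sign and with negative sign.
W+ = 11 + 5 + 2 + 9 + 2 = 29
W- = 7.5 + 7.5 + 5 + 11 + 11 + 2 + 5 = 49
(Check: W+ + W- = 78 should equal n(n+1)/2 = 78.)
Step 4: Test statistic W = min(W+, W-) = 29.
Step 5: Ties in |d|, so use the tie-corrected normal approximation.
        E[W] = n(n+1)/4 = 12*13/4 = 39.
        Tie groups: |d|=1 (t=3), |d|=3 (t=3), |d|=4 (t=2), |d|=6 (t=3); sum(t^3 - t) = 78.
        Var[W] = n(n+1)(2n+1)/24 - sum(t^3-t)/48 = 3900/24 - 78/48 = 160.875.
        z = (W - E[W]) / sqrt(Var[W]) = (29 - 39) / 12.6837 = -0.7884.
        Two-sided p = 2*Phi(z) = 0.430453.
Step 6: alpha = 0.05. fail to reject H0.

W+ = 29, W- = 49, W = min = 29, p = 0.430453, fail to reject H0.


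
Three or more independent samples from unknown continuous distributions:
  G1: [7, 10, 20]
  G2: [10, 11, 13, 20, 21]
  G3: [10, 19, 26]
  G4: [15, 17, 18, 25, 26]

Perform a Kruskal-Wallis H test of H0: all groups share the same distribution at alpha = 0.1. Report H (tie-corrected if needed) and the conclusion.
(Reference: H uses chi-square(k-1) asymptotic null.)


Step 1: Combine all N = 16 observations and assign midranks.
sorted (value, group, rank): (7,G1,1), (10,G1,3), (10,G2,3), (10,G3,3), (11,G2,5), (13,G2,6), (15,G4,7), (17,G4,8), (18,G4,9), (19,G3,10), (20,G1,11.5), (20,G2,11.5), (21,G2,13), (25,G4,14), (26,G3,15.5), (26,G4,15.5)
Step 2: Sum ranks within each group.
R_1 = 15.5 (n_1 = 3)
R_2 = 38.5 (n_2 = 5)
R_3 = 28.5 (n_3 = 3)
R_4 = 53.5 (n_4 = 5)
Step 3: H = 12/(N(N+1)) * sum(R_i^2/n_i) - 3(N+1)
     = 12/(16*17) * (15.5^2/3 + 38.5^2/5 + 28.5^2/3 + 53.5^2/5) - 3*17
     = 0.044118 * 1219.73 - 51
     = 2.811765.
Step 4: Ties present; correction factor C = 1 - 36/(16^3 - 16) = 0.991176. Corrected H = 2.811765 / 0.991176 = 2.836795.
Step 5: Under H0, H ~ chi^2(3); p-value = 0.417479.
Step 6: alpha = 0.1. fail to reject H0.

H = 2.8368, df = 3, p = 0.417479, fail to reject H0.


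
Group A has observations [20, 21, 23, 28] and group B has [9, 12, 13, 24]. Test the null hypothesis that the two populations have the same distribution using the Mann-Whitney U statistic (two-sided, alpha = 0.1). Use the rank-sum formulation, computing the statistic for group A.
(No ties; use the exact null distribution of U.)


Step 1: Combine and sort all 8 observations; assign midranks.
sorted (value, group): (9,Y), (12,Y), (13,Y), (20,X), (21,X), (23,X), (24,Y), (28,X)
ranks: 9->1, 12->2, 13->3, 20->4, 21->5, 23->6, 24->7, 28->8
Step 2: Rank sum for X: R1 = 4 + 5 + 6 + 8 = 23.
Step 3: U_X = R1 - n1(n1+1)/2 = 23 - 4*5/2 = 23 - 10 = 13.
       U_Y = n1*n2 - U_X = 16 - 13 = 3.
Step 4: No ties, so the exact null distribution of U (based on enumerating the C(8,4) = 70 equally likely rank assignments) gives the two-sided p-value.
Step 5: p-value = 0.200000; compare to alpha = 0.1. fail to reject H0.

U_X = 13, p = 0.200000, fail to reject H0 at alpha = 0.1.


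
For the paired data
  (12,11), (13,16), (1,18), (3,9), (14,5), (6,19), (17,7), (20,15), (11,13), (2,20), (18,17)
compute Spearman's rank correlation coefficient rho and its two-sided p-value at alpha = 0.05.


Step 1: Rank x and y separately (midranks; no ties here).
rank(x): 12->6, 13->7, 1->1, 3->3, 14->8, 6->4, 17->9, 20->11, 11->5, 2->2, 18->10
rank(y): 11->4, 16->7, 18->9, 9->3, 5->1, 19->10, 7->2, 15->6, 13->5, 20->11, 17->8
Step 2: d_i = R_x(i) - R_y(i); compute d_i^2.
  (6-4)^2=4, (7-7)^2=0, (1-9)^2=64, (3-3)^2=0, (8-1)^2=49, (4-10)^2=36, (9-2)^2=49, (11-6)^2=25, (5-5)^2=0, (2-11)^2=81, (10-8)^2=4
sum(d^2) = 312.
Step 3: rho = 1 - 6*312 / (11*(11^2 - 1)) = 1 - 1872/1320 = -0.418182.
Step 4: Under H0, t = rho * sqrt((n-2)/(1-rho^2)) = -1.3811 ~ t(9).
Step 5: Two-sided p-value from the t-distribution with 9 df = 0.200570.
Step 6: alpha = 0.05. fail to reject H0.

rho = -0.4182, p = 0.200570, fail to reject H0 at alpha = 0.05.


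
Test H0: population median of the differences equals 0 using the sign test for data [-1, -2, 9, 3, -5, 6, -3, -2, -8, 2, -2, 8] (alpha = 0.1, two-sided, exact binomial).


Step 1: Discard zero differences. Original n = 12; n_eff = number of nonzero differences = 12.
Nonzero differences (with sign): -1, -2, +9, +3, -5, +6, -3, -2, -8, +2, -2, +8
Step 2: Count signs: positive = 5, negative = 7.
Step 3: Under H0: P(positive) = 0.5, so the number of positives S ~ Bin(12, 0.5).
Step 4: Two-sided exact p-value = sum of Bin(12,0.5) probabilities at or below the observed probability = 0.774414.
Step 5: alpha = 0.1. fail to reject H0.

n_eff = 12, pos = 5, neg = 7, p = 0.774414, fail to reject H0.


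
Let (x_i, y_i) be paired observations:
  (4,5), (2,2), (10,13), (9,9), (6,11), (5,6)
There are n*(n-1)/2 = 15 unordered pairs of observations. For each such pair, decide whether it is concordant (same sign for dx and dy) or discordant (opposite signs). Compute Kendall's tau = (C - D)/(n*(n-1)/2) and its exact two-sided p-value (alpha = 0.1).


Step 1: Enumerate the 15 unordered pairs (i,j) with i<j and classify each by sign(x_j-x_i) * sign(y_j-y_i).
  (1,2):dx=-2,dy=-3->C; (1,3):dx=+6,dy=+8->C; (1,4):dx=+5,dy=+4->C; (1,5):dx=+2,dy=+6->C
  (1,6):dx=+1,dy=+1->C; (2,3):dx=+8,dy=+11->C; (2,4):dx=+7,dy=+7->C; (2,5):dx=+4,dy=+9->C
  (2,6):dx=+3,dy=+4->C; (3,4):dx=-1,dy=-4->C; (3,5):dx=-4,dy=-2->C; (3,6):dx=-5,dy=-7->C
  (4,5):dx=-3,dy=+2->D; (4,6):dx=-4,dy=-3->C; (5,6):dx=-1,dy=-5->C
Step 2: C = 14, D = 1, total pairs = 15.
Step 3: tau = (C - D)/(n(n-1)/2) = (14 - 1)/15 = 0.866667.
Step 4: Exact two-sided p-value (enumerate n! = 720 permutations of y under H0): p = 0.016667.
Step 5: alpha = 0.1. reject H0.

tau_b = 0.8667 (C=14, D=1), p = 0.016667, reject H0.


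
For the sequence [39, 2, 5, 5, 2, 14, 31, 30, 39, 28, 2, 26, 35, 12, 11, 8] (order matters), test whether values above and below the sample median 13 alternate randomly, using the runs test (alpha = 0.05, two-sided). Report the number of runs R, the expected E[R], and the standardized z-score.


Step 1: Compute median = 13; label A = above, B = below.
Labels in order: ABBBBAAAAABAABBB  (n_A = 8, n_B = 8)
Step 2: Count runs R = 6.
Step 3: Under H0 (random ordering), E[R] = 2*n_A*n_B/(n_A+n_B) + 1 = 2*8*8/16 + 1 = 9.0000.
        Var[R] = 2*n_A*n_B*(2*n_A*n_B - n_A - n_B) / ((n_A+n_B)^2 * (n_A+n_B-1)) = 14336/3840 = 3.7333.
        SD[R] = 1.9322.
Step 4: Continuity-corrected z = (R + 0.5 - E[R]) / SD[R] = (6 + 0.5 - 9.0000) / 1.9322 = -1.2939.
Step 5: Two-sided p-value via normal approximation = 2*(1 - Phi(|z|)) = 0.195709.
Step 6: alpha = 0.05. fail to reject H0.

R = 6, z = -1.2939, p = 0.195709, fail to reject H0.


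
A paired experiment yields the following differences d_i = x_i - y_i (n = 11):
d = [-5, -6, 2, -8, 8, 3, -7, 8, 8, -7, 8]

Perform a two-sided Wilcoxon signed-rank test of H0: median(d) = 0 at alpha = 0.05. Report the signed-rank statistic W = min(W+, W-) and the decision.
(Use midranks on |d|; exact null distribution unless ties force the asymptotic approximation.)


Step 1: Drop any zero differences (none here) and take |d_i|.
|d| = [5, 6, 2, 8, 8, 3, 7, 8, 8, 7, 8]
Step 2: Midrank |d_i| (ties get averaged ranks).
ranks: |5|->3, |6|->4, |2|->1, |8|->9, |8|->9, |3|->2, |7|->5.5, |8|->9, |8|->9, |7|->5.5, |8|->9
Step 3: Attach original signs; sum ranks with positive sign and with negative sign.
W+ = 1 + 9 + 2 + 9 + 9 + 9 = 39
W- = 3 + 4 + 9 + 5.5 + 5.5 = 27
(Check: W+ + W- = 66 should equal n(n+1)/2 = 66.)
Step 4: Test statistic W = min(W+, W-) = 27.
Step 5: Ties in |d|, so use the tie-corrected normal approximation.
        E[W] = n(n+1)/4 = 11*12/4 = 33.
        Tie groups: |d|=7 (t=2), |d|=8 (t=5); sum(t^3 - t) = 126.
        Var[W] = n(n+1)(2n+1)/24 - sum(t^3-t)/48 = 3036/24 - 126/48 = 123.875.
        z = (W - E[W]) / sqrt(Var[W]) = (27 - 33) / 11.1299 = -0.5391.
        Two-sided p = 2*Phi(z) = 0.589826.
Step 6: alpha = 0.05. fail to reject H0.

W+ = 39, W- = 27, W = min = 27, p = 0.589826, fail to reject H0.


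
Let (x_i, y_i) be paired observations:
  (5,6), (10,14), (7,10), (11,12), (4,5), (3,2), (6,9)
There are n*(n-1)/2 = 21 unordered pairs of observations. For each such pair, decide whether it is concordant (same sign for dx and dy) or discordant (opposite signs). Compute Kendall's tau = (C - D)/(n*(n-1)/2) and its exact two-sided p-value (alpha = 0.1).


Step 1: Enumerate the 21 unordered pairs (i,j) with i<j and classify each by sign(x_j-x_i) * sign(y_j-y_i).
  (1,2):dx=+5,dy=+8->C; (1,3):dx=+2,dy=+4->C; (1,4):dx=+6,dy=+6->C; (1,5):dx=-1,dy=-1->C
  (1,6):dx=-2,dy=-4->C; (1,7):dx=+1,dy=+3->C; (2,3):dx=-3,dy=-4->C; (2,4):dx=+1,dy=-2->D
  (2,5):dx=-6,dy=-9->C; (2,6):dx=-7,dy=-12->C; (2,7):dx=-4,dy=-5->C; (3,4):dx=+4,dy=+2->C
  (3,5):dx=-3,dy=-5->C; (3,6):dx=-4,dy=-8->C; (3,7):dx=-1,dy=-1->C; (4,5):dx=-7,dy=-7->C
  (4,6):dx=-8,dy=-10->C; (4,7):dx=-5,dy=-3->C; (5,6):dx=-1,dy=-3->C; (5,7):dx=+2,dy=+4->C
  (6,7):dx=+3,dy=+7->C
Step 2: C = 20, D = 1, total pairs = 21.
Step 3: tau = (C - D)/(n(n-1)/2) = (20 - 1)/21 = 0.904762.
Step 4: Exact two-sided p-value (enumerate n! = 5040 permutations of y under H0): p = 0.002778.
Step 5: alpha = 0.1. reject H0.

tau_b = 0.9048 (C=20, D=1), p = 0.002778, reject H0.


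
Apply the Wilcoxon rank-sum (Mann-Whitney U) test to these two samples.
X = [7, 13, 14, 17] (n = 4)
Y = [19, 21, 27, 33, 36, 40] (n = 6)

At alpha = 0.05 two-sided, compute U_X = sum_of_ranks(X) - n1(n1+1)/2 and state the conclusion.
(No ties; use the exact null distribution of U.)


Step 1: Combine and sort all 10 observations; assign midranks.
sorted (value, group): (7,X), (13,X), (14,X), (17,X), (19,Y), (21,Y), (27,Y), (33,Y), (36,Y), (40,Y)
ranks: 7->1, 13->2, 14->3, 17->4, 19->5, 21->6, 27->7, 33->8, 36->9, 40->10
Step 2: Rank sum for X: R1 = 1 + 2 + 3 + 4 = 10.
Step 3: U_X = R1 - n1(n1+1)/2 = 10 - 4*5/2 = 10 - 10 = 0.
       U_Y = n1*n2 - U_X = 24 - 0 = 24.
Step 4: No ties, so the exact null distribution of U (based on enumerating the C(10,4) = 210 equally likely rank assignments) gives the two-sided p-value.
Step 5: p-value = 0.009524; compare to alpha = 0.05. reject H0.

U_X = 0, p = 0.009524, reject H0 at alpha = 0.05.


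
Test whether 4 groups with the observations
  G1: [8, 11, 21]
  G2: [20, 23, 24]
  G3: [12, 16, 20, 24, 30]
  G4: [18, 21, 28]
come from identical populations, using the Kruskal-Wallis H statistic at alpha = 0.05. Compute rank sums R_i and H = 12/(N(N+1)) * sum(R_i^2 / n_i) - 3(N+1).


Step 1: Combine all N = 14 observations and assign midranks.
sorted (value, group, rank): (8,G1,1), (11,G1,2), (12,G3,3), (16,G3,4), (18,G4,5), (20,G2,6.5), (20,G3,6.5), (21,G1,8.5), (21,G4,8.5), (23,G2,10), (24,G2,11.5), (24,G3,11.5), (28,G4,13), (30,G3,14)
Step 2: Sum ranks within each group.
R_1 = 11.5 (n_1 = 3)
R_2 = 28 (n_2 = 3)
R_3 = 39 (n_3 = 5)
R_4 = 26.5 (n_4 = 3)
Step 3: H = 12/(N(N+1)) * sum(R_i^2/n_i) - 3(N+1)
     = 12/(14*15) * (11.5^2/3 + 28^2/3 + 39^2/5 + 26.5^2/3) - 3*15
     = 0.057143 * 843.7 - 45
     = 3.211429.
Step 4: Ties present; correction factor C = 1 - 18/(14^3 - 14) = 0.993407. Corrected H = 3.211429 / 0.993407 = 3.232743.
Step 5: Under H0, H ~ chi^2(3); p-value = 0.357114.
Step 6: alpha = 0.05. fail to reject H0.

H = 3.2327, df = 3, p = 0.357114, fail to reject H0.


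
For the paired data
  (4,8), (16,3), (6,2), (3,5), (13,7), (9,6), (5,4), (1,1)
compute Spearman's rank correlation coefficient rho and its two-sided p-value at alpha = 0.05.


Step 1: Rank x and y separately (midranks; no ties here).
rank(x): 4->3, 16->8, 6->5, 3->2, 13->7, 9->6, 5->4, 1->1
rank(y): 8->8, 3->3, 2->2, 5->5, 7->7, 6->6, 4->4, 1->1
Step 2: d_i = R_x(i) - R_y(i); compute d_i^2.
  (3-8)^2=25, (8-3)^2=25, (5-2)^2=9, (2-5)^2=9, (7-7)^2=0, (6-6)^2=0, (4-4)^2=0, (1-1)^2=0
sum(d^2) = 68.
Step 3: rho = 1 - 6*68 / (8*(8^2 - 1)) = 1 - 408/504 = 0.190476.
Step 4: Under H0, t = rho * sqrt((n-2)/(1-rho^2)) = 0.4753 ~ t(6).
Step 5: Two-sided p-value from the t-distribution with 6 df = 0.651401.
Step 6: alpha = 0.05. fail to reject H0.

rho = 0.1905, p = 0.651401, fail to reject H0 at alpha = 0.05.


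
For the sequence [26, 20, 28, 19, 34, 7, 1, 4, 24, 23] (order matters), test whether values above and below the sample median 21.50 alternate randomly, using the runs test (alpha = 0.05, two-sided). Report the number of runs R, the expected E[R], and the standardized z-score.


Step 1: Compute median = 21.50; label A = above, B = below.
Labels in order: ABABABBBAA  (n_A = 5, n_B = 5)
Step 2: Count runs R = 7.
Step 3: Under H0 (random ordering), E[R] = 2*n_A*n_B/(n_A+n_B) + 1 = 2*5*5/10 + 1 = 6.0000.
        Var[R] = 2*n_A*n_B*(2*n_A*n_B - n_A - n_B) / ((n_A+n_B)^2 * (n_A+n_B-1)) = 2000/900 = 2.2222.
        SD[R] = 1.4907.
Step 4: Continuity-corrected z = (R - 0.5 - E[R]) / SD[R] = (7 - 0.5 - 6.0000) / 1.4907 = 0.3354.
Step 5: Two-sided p-value via normal approximation = 2*(1 - Phi(|z|)) = 0.737316.
Step 6: alpha = 0.05. fail to reject H0.

R = 7, z = 0.3354, p = 0.737316, fail to reject H0.


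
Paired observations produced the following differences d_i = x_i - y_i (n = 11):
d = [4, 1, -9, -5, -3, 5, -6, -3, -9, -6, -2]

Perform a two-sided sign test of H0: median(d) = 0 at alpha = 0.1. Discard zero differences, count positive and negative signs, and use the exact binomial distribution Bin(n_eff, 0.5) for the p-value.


Step 1: Discard zero differences. Original n = 11; n_eff = number of nonzero differences = 11.
Nonzero differences (with sign): +4, +1, -9, -5, -3, +5, -6, -3, -9, -6, -2
Step 2: Count signs: positive = 3, negative = 8.
Step 3: Under H0: P(positive) = 0.5, so the number of positives S ~ Bin(11, 0.5).
Step 4: Two-sided exact p-value = sum of Bin(11,0.5) probabilities at or below the observed probability = 0.226562.
Step 5: alpha = 0.1. fail to reject H0.

n_eff = 11, pos = 3, neg = 8, p = 0.226562, fail to reject H0.


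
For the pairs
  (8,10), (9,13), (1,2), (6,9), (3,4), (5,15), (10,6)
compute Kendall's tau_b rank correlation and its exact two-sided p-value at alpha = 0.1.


Step 1: Enumerate the 21 unordered pairs (i,j) with i<j and classify each by sign(x_j-x_i) * sign(y_j-y_i).
  (1,2):dx=+1,dy=+3->C; (1,3):dx=-7,dy=-8->C; (1,4):dx=-2,dy=-1->C; (1,5):dx=-5,dy=-6->C
  (1,6):dx=-3,dy=+5->D; (1,7):dx=+2,dy=-4->D; (2,3):dx=-8,dy=-11->C; (2,4):dx=-3,dy=-4->C
  (2,5):dx=-6,dy=-9->C; (2,6):dx=-4,dy=+2->D; (2,7):dx=+1,dy=-7->D; (3,4):dx=+5,dy=+7->C
  (3,5):dx=+2,dy=+2->C; (3,6):dx=+4,dy=+13->C; (3,7):dx=+9,dy=+4->C; (4,5):dx=-3,dy=-5->C
  (4,6):dx=-1,dy=+6->D; (4,7):dx=+4,dy=-3->D; (5,6):dx=+2,dy=+11->C; (5,7):dx=+7,dy=+2->C
  (6,7):dx=+5,dy=-9->D
Step 2: C = 14, D = 7, total pairs = 21.
Step 3: tau = (C - D)/(n(n-1)/2) = (14 - 7)/21 = 0.333333.
Step 4: Exact two-sided p-value (enumerate n! = 5040 permutations of y under H0): p = 0.381349.
Step 5: alpha = 0.1. fail to reject H0.

tau_b = 0.3333 (C=14, D=7), p = 0.381349, fail to reject H0.


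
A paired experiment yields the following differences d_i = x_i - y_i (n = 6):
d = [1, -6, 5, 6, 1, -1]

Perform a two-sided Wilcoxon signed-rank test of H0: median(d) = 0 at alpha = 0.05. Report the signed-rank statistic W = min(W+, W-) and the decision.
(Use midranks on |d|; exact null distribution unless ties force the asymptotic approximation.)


Step 1: Drop any zero differences (none here) and take |d_i|.
|d| = [1, 6, 5, 6, 1, 1]
Step 2: Midrank |d_i| (ties get averaged ranks).
ranks: |1|->2, |6|->5.5, |5|->4, |6|->5.5, |1|->2, |1|->2
Step 3: Attach original signs; sum ranks with positive sign and with negative sign.
W+ = 2 + 4 + 5.5 + 2 = 13.5
W- = 5.5 + 2 = 7.5
(Check: W+ + W- = 21 should equal n(n+1)/2 = 21.)
Step 4: Test statistic W = min(W+, W-) = 7.5.
Step 5: Ties in |d|, so use the tie-corrected normal approximation.
        E[W] = n(n+1)/4 = 6*7/4 = 10.5.
        Tie groups: |d|=1 (t=3), |d|=6 (t=2); sum(t^3 - t) = 30.
        Var[W] = n(n+1)(2n+1)/24 - sum(t^3-t)/48 = 546/24 - 30/48 = 22.125.
        z = (W - E[W]) / sqrt(Var[W]) = (7.5 - 10.5) / 4.7037 = -0.6378.
        Two-sided p = 2*Phi(z) = 0.523609.
Step 6: alpha = 0.05. fail to reject H0.

W+ = 13.5, W- = 7.5, W = min = 7.5, p = 0.523609, fail to reject H0.


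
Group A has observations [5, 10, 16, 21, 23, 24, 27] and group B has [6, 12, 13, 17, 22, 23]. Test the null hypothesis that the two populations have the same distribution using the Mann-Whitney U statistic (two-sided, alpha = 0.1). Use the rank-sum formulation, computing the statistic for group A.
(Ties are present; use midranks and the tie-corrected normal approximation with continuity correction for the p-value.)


Step 1: Combine and sort all 13 observations; assign midranks.
sorted (value, group): (5,X), (6,Y), (10,X), (12,Y), (13,Y), (16,X), (17,Y), (21,X), (22,Y), (23,X), (23,Y), (24,X), (27,X)
ranks: 5->1, 6->2, 10->3, 12->4, 13->5, 16->6, 17->7, 21->8, 22->9, 23->10.5, 23->10.5, 24->12, 27->13
Step 2: Rank sum for X: R1 = 1 + 3 + 6 + 8 + 10.5 + 12 + 13 = 53.5.
Step 3: U_X = R1 - n1(n1+1)/2 = 53.5 - 7*8/2 = 53.5 - 28 = 25.5.
       U_Y = n1*n2 - U_X = 42 - 25.5 = 16.5.
Step 4: Ties are present, so use the tie-corrected normal approximation (with continuity correction) for the p-value.
Step 5: p-value = 0.567176; compare to alpha = 0.1. fail to reject H0.

U_X = 25.5, p = 0.567176, fail to reject H0 at alpha = 0.1.


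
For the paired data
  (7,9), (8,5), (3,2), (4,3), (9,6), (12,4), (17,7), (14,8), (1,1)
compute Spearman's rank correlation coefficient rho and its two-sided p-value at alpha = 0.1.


Step 1: Rank x and y separately (midranks; no ties here).
rank(x): 7->4, 8->5, 3->2, 4->3, 9->6, 12->7, 17->9, 14->8, 1->1
rank(y): 9->9, 5->5, 2->2, 3->3, 6->6, 4->4, 7->7, 8->8, 1->1
Step 2: d_i = R_x(i) - R_y(i); compute d_i^2.
  (4-9)^2=25, (5-5)^2=0, (2-2)^2=0, (3-3)^2=0, (6-6)^2=0, (7-4)^2=9, (9-7)^2=4, (8-8)^2=0, (1-1)^2=0
sum(d^2) = 38.
Step 3: rho = 1 - 6*38 / (9*(9^2 - 1)) = 1 - 228/720 = 0.683333.
Step 4: Under H0, t = rho * sqrt((n-2)/(1-rho^2)) = 2.4763 ~ t(7).
Step 5: Two-sided p-value from the t-distribution with 7 df = 0.042442.
Step 6: alpha = 0.1. reject H0.

rho = 0.6833, p = 0.042442, reject H0 at alpha = 0.1.


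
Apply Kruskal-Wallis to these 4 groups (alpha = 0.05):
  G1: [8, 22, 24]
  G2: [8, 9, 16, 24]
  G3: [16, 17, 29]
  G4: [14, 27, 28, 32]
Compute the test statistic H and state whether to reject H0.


Step 1: Combine all N = 14 observations and assign midranks.
sorted (value, group, rank): (8,G1,1.5), (8,G2,1.5), (9,G2,3), (14,G4,4), (16,G2,5.5), (16,G3,5.5), (17,G3,7), (22,G1,8), (24,G1,9.5), (24,G2,9.5), (27,G4,11), (28,G4,12), (29,G3,13), (32,G4,14)
Step 2: Sum ranks within each group.
R_1 = 19 (n_1 = 3)
R_2 = 19.5 (n_2 = 4)
R_3 = 25.5 (n_3 = 3)
R_4 = 41 (n_4 = 4)
Step 3: H = 12/(N(N+1)) * sum(R_i^2/n_i) - 3(N+1)
     = 12/(14*15) * (19^2/3 + 19.5^2/4 + 25.5^2/3 + 41^2/4) - 3*15
     = 0.057143 * 852.396 - 45
     = 3.708333.
Step 4: Ties present; correction factor C = 1 - 18/(14^3 - 14) = 0.993407. Corrected H = 3.708333 / 0.993407 = 3.732946.
Step 5: Under H0, H ~ chi^2(3); p-value = 0.291783.
Step 6: alpha = 0.05. fail to reject H0.

H = 3.7329, df = 3, p = 0.291783, fail to reject H0.


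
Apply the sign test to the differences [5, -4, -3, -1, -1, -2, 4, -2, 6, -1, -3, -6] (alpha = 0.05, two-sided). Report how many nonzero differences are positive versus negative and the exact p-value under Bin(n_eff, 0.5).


Step 1: Discard zero differences. Original n = 12; n_eff = number of nonzero differences = 12.
Nonzero differences (with sign): +5, -4, -3, -1, -1, -2, +4, -2, +6, -1, -3, -6
Step 2: Count signs: positive = 3, negative = 9.
Step 3: Under H0: P(positive) = 0.5, so the number of positives S ~ Bin(12, 0.5).
Step 4: Two-sided exact p-value = sum of Bin(12,0.5) probabilities at or below the observed probability = 0.145996.
Step 5: alpha = 0.05. fail to reject H0.

n_eff = 12, pos = 3, neg = 9, p = 0.145996, fail to reject H0.


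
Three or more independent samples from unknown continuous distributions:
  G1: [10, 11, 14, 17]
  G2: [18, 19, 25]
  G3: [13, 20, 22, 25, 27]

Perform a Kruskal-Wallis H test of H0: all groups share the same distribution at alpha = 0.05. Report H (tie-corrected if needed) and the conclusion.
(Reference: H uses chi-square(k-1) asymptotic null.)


Step 1: Combine all N = 12 observations and assign midranks.
sorted (value, group, rank): (10,G1,1), (11,G1,2), (13,G3,3), (14,G1,4), (17,G1,5), (18,G2,6), (19,G2,7), (20,G3,8), (22,G3,9), (25,G2,10.5), (25,G3,10.5), (27,G3,12)
Step 2: Sum ranks within each group.
R_1 = 12 (n_1 = 4)
R_2 = 23.5 (n_2 = 3)
R_3 = 42.5 (n_3 = 5)
Step 3: H = 12/(N(N+1)) * sum(R_i^2/n_i) - 3(N+1)
     = 12/(12*13) * (12^2/4 + 23.5^2/3 + 42.5^2/5) - 3*13
     = 0.076923 * 581.333 - 39
     = 5.717949.
Step 4: Ties present; correction factor C = 1 - 6/(12^3 - 12) = 0.996503. Corrected H = 5.717949 / 0.996503 = 5.738012.
Step 5: Under H0, H ~ chi^2(2); p-value = 0.056755.
Step 6: alpha = 0.05. fail to reject H0.

H = 5.7380, df = 2, p = 0.056755, fail to reject H0.


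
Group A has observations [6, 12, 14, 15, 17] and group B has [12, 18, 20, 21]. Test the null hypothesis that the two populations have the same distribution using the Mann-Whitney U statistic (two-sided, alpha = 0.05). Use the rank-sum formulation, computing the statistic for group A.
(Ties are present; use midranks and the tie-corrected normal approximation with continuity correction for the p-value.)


Step 1: Combine and sort all 9 observations; assign midranks.
sorted (value, group): (6,X), (12,X), (12,Y), (14,X), (15,X), (17,X), (18,Y), (20,Y), (21,Y)
ranks: 6->1, 12->2.5, 12->2.5, 14->4, 15->5, 17->6, 18->7, 20->8, 21->9
Step 2: Rank sum for X: R1 = 1 + 2.5 + 4 + 5 + 6 = 18.5.
Step 3: U_X = R1 - n1(n1+1)/2 = 18.5 - 5*6/2 = 18.5 - 15 = 3.5.
       U_Y = n1*n2 - U_X = 20 - 3.5 = 16.5.
Step 4: Ties are present, so use the tie-corrected normal approximation (with continuity correction) for the p-value.
Step 5: p-value = 0.139983; compare to alpha = 0.05. fail to reject H0.

U_X = 3.5, p = 0.139983, fail to reject H0 at alpha = 0.05.


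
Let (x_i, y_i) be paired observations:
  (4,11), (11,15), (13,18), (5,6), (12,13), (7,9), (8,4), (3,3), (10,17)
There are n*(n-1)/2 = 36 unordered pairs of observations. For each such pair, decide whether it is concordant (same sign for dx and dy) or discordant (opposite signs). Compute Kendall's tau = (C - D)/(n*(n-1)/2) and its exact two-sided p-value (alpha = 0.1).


Step 1: Enumerate the 36 unordered pairs (i,j) with i<j and classify each by sign(x_j-x_i) * sign(y_j-y_i).
  (1,2):dx=+7,dy=+4->C; (1,3):dx=+9,dy=+7->C; (1,4):dx=+1,dy=-5->D; (1,5):dx=+8,dy=+2->C
  (1,6):dx=+3,dy=-2->D; (1,7):dx=+4,dy=-7->D; (1,8):dx=-1,dy=-8->C; (1,9):dx=+6,dy=+6->C
  (2,3):dx=+2,dy=+3->C; (2,4):dx=-6,dy=-9->C; (2,5):dx=+1,dy=-2->D; (2,6):dx=-4,dy=-6->C
  (2,7):dx=-3,dy=-11->C; (2,8):dx=-8,dy=-12->C; (2,9):dx=-1,dy=+2->D; (3,4):dx=-8,dy=-12->C
  (3,5):dx=-1,dy=-5->C; (3,6):dx=-6,dy=-9->C; (3,7):dx=-5,dy=-14->C; (3,8):dx=-10,dy=-15->C
  (3,9):dx=-3,dy=-1->C; (4,5):dx=+7,dy=+7->C; (4,6):dx=+2,dy=+3->C; (4,7):dx=+3,dy=-2->D
  (4,8):dx=-2,dy=-3->C; (4,9):dx=+5,dy=+11->C; (5,6):dx=-5,dy=-4->C; (5,7):dx=-4,dy=-9->C
  (5,8):dx=-9,dy=-10->C; (5,9):dx=-2,dy=+4->D; (6,7):dx=+1,dy=-5->D; (6,8):dx=-4,dy=-6->C
  (6,9):dx=+3,dy=+8->C; (7,8):dx=-5,dy=-1->C; (7,9):dx=+2,dy=+13->C; (8,9):dx=+7,dy=+14->C
Step 2: C = 28, D = 8, total pairs = 36.
Step 3: tau = (C - D)/(n(n-1)/2) = (28 - 8)/36 = 0.555556.
Step 4: Exact two-sided p-value (enumerate n! = 362880 permutations of y under H0): p = 0.044615.
Step 5: alpha = 0.1. reject H0.

tau_b = 0.5556 (C=28, D=8), p = 0.044615, reject H0.


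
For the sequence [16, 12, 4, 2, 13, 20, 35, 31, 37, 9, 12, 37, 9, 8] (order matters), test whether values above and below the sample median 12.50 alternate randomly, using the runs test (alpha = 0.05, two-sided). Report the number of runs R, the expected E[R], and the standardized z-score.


Step 1: Compute median = 12.50; label A = above, B = below.
Labels in order: ABBBAAAAABBABB  (n_A = 7, n_B = 7)
Step 2: Count runs R = 6.
Step 3: Under H0 (random ordering), E[R] = 2*n_A*n_B/(n_A+n_B) + 1 = 2*7*7/14 + 1 = 8.0000.
        Var[R] = 2*n_A*n_B*(2*n_A*n_B - n_A - n_B) / ((n_A+n_B)^2 * (n_A+n_B-1)) = 8232/2548 = 3.2308.
        SD[R] = 1.7974.
Step 4: Continuity-corrected z = (R + 0.5 - E[R]) / SD[R] = (6 + 0.5 - 8.0000) / 1.7974 = -0.8345.
Step 5: Two-sided p-value via normal approximation = 2*(1 - Phi(|z|)) = 0.403986.
Step 6: alpha = 0.05. fail to reject H0.

R = 6, z = -0.8345, p = 0.403986, fail to reject H0.


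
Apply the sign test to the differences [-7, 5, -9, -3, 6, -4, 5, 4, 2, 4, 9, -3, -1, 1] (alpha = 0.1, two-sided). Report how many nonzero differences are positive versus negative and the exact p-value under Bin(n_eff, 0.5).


Step 1: Discard zero differences. Original n = 14; n_eff = number of nonzero differences = 14.
Nonzero differences (with sign): -7, +5, -9, -3, +6, -4, +5, +4, +2, +4, +9, -3, -1, +1
Step 2: Count signs: positive = 8, negative = 6.
Step 3: Under H0: P(positive) = 0.5, so the number of positives S ~ Bin(14, 0.5).
Step 4: Two-sided exact p-value = sum of Bin(14,0.5) probabilities at or below the observed probability = 0.790527.
Step 5: alpha = 0.1. fail to reject H0.

n_eff = 14, pos = 8, neg = 6, p = 0.790527, fail to reject H0.


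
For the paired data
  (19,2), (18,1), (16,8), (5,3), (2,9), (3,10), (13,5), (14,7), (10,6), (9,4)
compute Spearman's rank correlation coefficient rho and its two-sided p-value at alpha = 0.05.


Step 1: Rank x and y separately (midranks; no ties here).
rank(x): 19->10, 18->9, 16->8, 5->3, 2->1, 3->2, 13->6, 14->7, 10->5, 9->4
rank(y): 2->2, 1->1, 8->8, 3->3, 9->9, 10->10, 5->5, 7->7, 6->6, 4->4
Step 2: d_i = R_x(i) - R_y(i); compute d_i^2.
  (10-2)^2=64, (9-1)^2=64, (8-8)^2=0, (3-3)^2=0, (1-9)^2=64, (2-10)^2=64, (6-5)^2=1, (7-7)^2=0, (5-6)^2=1, (4-4)^2=0
sum(d^2) = 258.
Step 3: rho = 1 - 6*258 / (10*(10^2 - 1)) = 1 - 1548/990 = -0.563636.
Step 4: Under H0, t = rho * sqrt((n-2)/(1-rho^2)) = -1.9300 ~ t(8).
Step 5: Two-sided p-value from the t-distribution with 8 df = 0.089724.
Step 6: alpha = 0.05. fail to reject H0.

rho = -0.5636, p = 0.089724, fail to reject H0 at alpha = 0.05.


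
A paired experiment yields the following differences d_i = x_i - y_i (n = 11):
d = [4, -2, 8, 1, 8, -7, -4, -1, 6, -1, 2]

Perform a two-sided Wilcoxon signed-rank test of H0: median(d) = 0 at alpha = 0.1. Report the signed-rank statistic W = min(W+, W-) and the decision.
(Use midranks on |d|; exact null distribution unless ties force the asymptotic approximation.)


Step 1: Drop any zero differences (none here) and take |d_i|.
|d| = [4, 2, 8, 1, 8, 7, 4, 1, 6, 1, 2]
Step 2: Midrank |d_i| (ties get averaged ranks).
ranks: |4|->6.5, |2|->4.5, |8|->10.5, |1|->2, |8|->10.5, |7|->9, |4|->6.5, |1|->2, |6|->8, |1|->2, |2|->4.5
Step 3: Attach original signs; sum ranks with positive sign and with negative sign.
W+ = 6.5 + 10.5 + 2 + 10.5 + 8 + 4.5 = 42
W- = 4.5 + 9 + 6.5 + 2 + 2 = 24
(Check: W+ + W- = 66 should equal n(n+1)/2 = 66.)
Step 4: Test statistic W = min(W+, W-) = 24.
Step 5: Ties in |d|, so use the tie-corrected normal approximation.
        E[W] = n(n+1)/4 = 11*12/4 = 33.
        Tie groups: |d|=1 (t=3), |d|=2 (t=2), |d|=4 (t=2), |d|=8 (t=2); sum(t^3 - t) = 42.
        Var[W] = n(n+1)(2n+1)/24 - sum(t^3-t)/48 = 3036/24 - 42/48 = 125.625.
        z = (W - E[W]) / sqrt(Var[W]) = (24 - 33) / 11.2083 = -0.8030.
        Two-sided p = 2*Phi(z) = 0.421987.
Step 6: alpha = 0.1. fail to reject H0.

W+ = 42, W- = 24, W = min = 24, p = 0.421987, fail to reject H0.


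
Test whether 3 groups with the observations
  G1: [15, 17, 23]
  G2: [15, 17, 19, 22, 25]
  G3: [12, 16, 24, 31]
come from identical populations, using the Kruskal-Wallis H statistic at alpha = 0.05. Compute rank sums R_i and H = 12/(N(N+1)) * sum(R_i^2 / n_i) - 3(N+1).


Step 1: Combine all N = 12 observations and assign midranks.
sorted (value, group, rank): (12,G3,1), (15,G1,2.5), (15,G2,2.5), (16,G3,4), (17,G1,5.5), (17,G2,5.5), (19,G2,7), (22,G2,8), (23,G1,9), (24,G3,10), (25,G2,11), (31,G3,12)
Step 2: Sum ranks within each group.
R_1 = 17 (n_1 = 3)
R_2 = 34 (n_2 = 5)
R_3 = 27 (n_3 = 4)
Step 3: H = 12/(N(N+1)) * sum(R_i^2/n_i) - 3(N+1)
     = 12/(12*13) * (17^2/3 + 34^2/5 + 27^2/4) - 3*13
     = 0.076923 * 509.783 - 39
     = 0.214103.
Step 4: Ties present; correction factor C = 1 - 12/(12^3 - 12) = 0.993007. Corrected H = 0.214103 / 0.993007 = 0.215610.
Step 5: Under H0, H ~ chi^2(2); p-value = 0.897803.
Step 6: alpha = 0.05. fail to reject H0.

H = 0.2156, df = 2, p = 0.897803, fail to reject H0.


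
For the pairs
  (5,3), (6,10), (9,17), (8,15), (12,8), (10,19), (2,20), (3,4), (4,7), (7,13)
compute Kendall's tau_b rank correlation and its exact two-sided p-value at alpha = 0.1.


Step 1: Enumerate the 45 unordered pairs (i,j) with i<j and classify each by sign(x_j-x_i) * sign(y_j-y_i).
  (1,2):dx=+1,dy=+7->C; (1,3):dx=+4,dy=+14->C; (1,4):dx=+3,dy=+12->C; (1,5):dx=+7,dy=+5->C
  (1,6):dx=+5,dy=+16->C; (1,7):dx=-3,dy=+17->D; (1,8):dx=-2,dy=+1->D; (1,9):dx=-1,dy=+4->D
  (1,10):dx=+2,dy=+10->C; (2,3):dx=+3,dy=+7->C; (2,4):dx=+2,dy=+5->C; (2,5):dx=+6,dy=-2->D
  (2,6):dx=+4,dy=+9->C; (2,7):dx=-4,dy=+10->D; (2,8):dx=-3,dy=-6->C; (2,9):dx=-2,dy=-3->C
  (2,10):dx=+1,dy=+3->C; (3,4):dx=-1,dy=-2->C; (3,5):dx=+3,dy=-9->D; (3,6):dx=+1,dy=+2->C
  (3,7):dx=-7,dy=+3->D; (3,8):dx=-6,dy=-13->C; (3,9):dx=-5,dy=-10->C; (3,10):dx=-2,dy=-4->C
  (4,5):dx=+4,dy=-7->D; (4,6):dx=+2,dy=+4->C; (4,7):dx=-6,dy=+5->D; (4,8):dx=-5,dy=-11->C
  (4,9):dx=-4,dy=-8->C; (4,10):dx=-1,dy=-2->C; (5,6):dx=-2,dy=+11->D; (5,7):dx=-10,dy=+12->D
  (5,8):dx=-9,dy=-4->C; (5,9):dx=-8,dy=-1->C; (5,10):dx=-5,dy=+5->D; (6,7):dx=-8,dy=+1->D
  (6,8):dx=-7,dy=-15->C; (6,9):dx=-6,dy=-12->C; (6,10):dx=-3,dy=-6->C; (7,8):dx=+1,dy=-16->D
  (7,9):dx=+2,dy=-13->D; (7,10):dx=+5,dy=-7->D; (8,9):dx=+1,dy=+3->C; (8,10):dx=+4,dy=+9->C
  (9,10):dx=+3,dy=+6->C
Step 2: C = 29, D = 16, total pairs = 45.
Step 3: tau = (C - D)/(n(n-1)/2) = (29 - 16)/45 = 0.288889.
Step 4: Exact two-sided p-value (enumerate n! = 3628800 permutations of y under H0): p = 0.291248.
Step 5: alpha = 0.1. fail to reject H0.

tau_b = 0.2889 (C=29, D=16), p = 0.291248, fail to reject H0.


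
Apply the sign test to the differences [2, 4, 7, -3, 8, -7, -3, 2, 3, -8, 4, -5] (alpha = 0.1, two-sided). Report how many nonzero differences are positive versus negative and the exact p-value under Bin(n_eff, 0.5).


Step 1: Discard zero differences. Original n = 12; n_eff = number of nonzero differences = 12.
Nonzero differences (with sign): +2, +4, +7, -3, +8, -7, -3, +2, +3, -8, +4, -5
Step 2: Count signs: positive = 7, negative = 5.
Step 3: Under H0: P(positive) = 0.5, so the number of positives S ~ Bin(12, 0.5).
Step 4: Two-sided exact p-value = sum of Bin(12,0.5) probabilities at or below the observed probability = 0.774414.
Step 5: alpha = 0.1. fail to reject H0.

n_eff = 12, pos = 7, neg = 5, p = 0.774414, fail to reject H0.


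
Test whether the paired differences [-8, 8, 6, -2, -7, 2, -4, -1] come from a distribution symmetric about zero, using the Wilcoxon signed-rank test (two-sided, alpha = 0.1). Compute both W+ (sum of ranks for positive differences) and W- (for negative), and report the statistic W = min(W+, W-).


Step 1: Drop any zero differences (none here) and take |d_i|.
|d| = [8, 8, 6, 2, 7, 2, 4, 1]
Step 2: Midrank |d_i| (ties get averaged ranks).
ranks: |8|->7.5, |8|->7.5, |6|->5, |2|->2.5, |7|->6, |2|->2.5, |4|->4, |1|->1
Step 3: Attach original signs; sum ranks with positive sign and with negative sign.
W+ = 7.5 + 5 + 2.5 = 15
W- = 7.5 + 2.5 + 6 + 4 + 1 = 21
(Check: W+ + W- = 36 should equal n(n+1)/2 = 36.)
Step 4: Test statistic W = min(W+, W-) = 15.
Step 5: Ties in |d|, so use the tie-corrected normal approximation.
        E[W] = n(n+1)/4 = 8*9/4 = 18.
        Tie groups: |d|=2 (t=2), |d|=8 (t=2); sum(t^3 - t) = 12.
        Var[W] = n(n+1)(2n+1)/24 - sum(t^3-t)/48 = 1224/24 - 12/48 = 50.75.
        z = (W - E[W]) / sqrt(Var[W]) = (15 - 18) / 7.1239 = -0.4211.
        Two-sided p = 2*Phi(z) = 0.673669.
Step 6: alpha = 0.1. fail to reject H0.

W+ = 15, W- = 21, W = min = 15, p = 0.673669, fail to reject H0.


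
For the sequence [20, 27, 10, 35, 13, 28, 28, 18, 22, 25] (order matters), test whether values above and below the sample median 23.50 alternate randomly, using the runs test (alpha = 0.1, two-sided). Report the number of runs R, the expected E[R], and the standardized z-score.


Step 1: Compute median = 23.50; label A = above, B = below.
Labels in order: BABABAABBA  (n_A = 5, n_B = 5)
Step 2: Count runs R = 8.
Step 3: Under H0 (random ordering), E[R] = 2*n_A*n_B/(n_A+n_B) + 1 = 2*5*5/10 + 1 = 6.0000.
        Var[R] = 2*n_A*n_B*(2*n_A*n_B - n_A - n_B) / ((n_A+n_B)^2 * (n_A+n_B-1)) = 2000/900 = 2.2222.
        SD[R] = 1.4907.
Step 4: Continuity-corrected z = (R - 0.5 - E[R]) / SD[R] = (8 - 0.5 - 6.0000) / 1.4907 = 1.0062.
Step 5: Two-sided p-value via normal approximation = 2*(1 - Phi(|z|)) = 0.314305.
Step 6: alpha = 0.1. fail to reject H0.

R = 8, z = 1.0062, p = 0.314305, fail to reject H0.
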